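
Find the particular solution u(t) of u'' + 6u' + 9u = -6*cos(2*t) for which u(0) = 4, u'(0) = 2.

u = -72*sin(2*t)/169 - 30*cos(2*t)/169 + 706*exp(-3*t)/169 + 200*t*exp(-3*t)/13

Characteristic equation r² + 6r + 9 = 0 has discriminant (6)² - 4·(9) = 0, so r = -3 is a repeated root.
Hence u_h = (C1 + C2*t)*exp(-3*t).
Try u_p = A*cos(2*t) + B*sin(2*t). Substituting and equating the coefficients of cos(2t) and sin(2t) gives A = -30/169, B = -72/169, so u_p = -72*sin(2*t)/169 - 30*cos(2*t)/169.
General solution: u = -72*sin(2*t)/169 - 30*cos(2*t)/169 + C1*exp(-3*t) + C2*t*exp(-3*t).
Apply the initial conditions: u(0) = -30/169 + C1 = 4 and u'(0) = -144/169 + C2 - 3*C1 = 2. Solving gives C1 = 706/169, C2 = 200/13.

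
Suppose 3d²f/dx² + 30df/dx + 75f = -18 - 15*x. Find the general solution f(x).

f = -4/25 - x/5 + C1*exp(-5*x) + C2*x*exp(-5*x)

Divide through by 3: f'' + 10f' + 25f = -6 - 5*x.
Characteristic equation r² + 10r + 25 = 0 has discriminant (10)² - 4·(25) = 0, so r = -5 is a repeated root.
Hence f_h = (C1 + C2*x)*exp(-5*x).
For the particular solution try f_p = A0 + A1*x. Substituting and matching coefficients of each power of x gives A0 = -4/25, A1 = -1/5, so f_p = -4/25 - x/5.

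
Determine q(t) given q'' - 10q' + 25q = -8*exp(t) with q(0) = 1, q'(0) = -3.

q = -exp(t)/2 + 3*exp(5*t)/2 - 10*t*exp(5*t)

Characteristic equation r² - 10r + 25 = 0 has discriminant (-10)² - 4·(25) = 0, so r = 5 is a repeated root.
Hence q_h = (C1 + C2*t)*exp(5*t).
Try q_p = A*exp(t). Substituting into the equation and dividing by exp(t) gives A = -1/2, so q_p = -exp(t)/2.
General solution: q = -exp(t)/2 + C1*exp(5*t) + C2*t*exp(5*t).
Apply the initial conditions: q(0) = -1/2 + C1 = 1 and q'(0) = -1/2 + C2 + 5*C1 = -3. Solving gives C1 = 3/2, C2 = -10.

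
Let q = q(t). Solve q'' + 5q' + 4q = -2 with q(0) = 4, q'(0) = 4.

q = -1/2 - 17*exp(-4*t)/6 + 22*exp(-t)/3

Characteristic equation r² + 5r + 4 = 0 factors as (r + 4)(r + 1) = 0, so r = -4, -1.
Hence q_h = C1*exp(-4*t) + C2*exp(-t).
For the particular solution try q_p = A0. Substituting and matching coefficients of each power of t gives A0 = -1/2, so q_p = -1/2.
General solution: q = -1/2 + C1*exp(-4*t) + C2*exp(-t).
Apply the initial conditions: q(0) = -1/2 + C1 + C2 = 4 and q'(0) = -C2 - 4*C1 = 4. Solving gives C1 = -17/6, C2 = 22/3.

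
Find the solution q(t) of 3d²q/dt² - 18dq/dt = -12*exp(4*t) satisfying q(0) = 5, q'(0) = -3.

Divide through by 3: q'' - 6q' = -4*exp(4*t).
Characteristic equation r² - 6r = 0 factors as (r - 6)r = 0, so r = 6, 0.
Hence q_h = C1*exp(6*t) + C2.
Try q_p = A*exp(4*t). Substituting into the equation and dividing by exp(4*t) gives A = 1/2, so q_p = exp(4*t)/2.
General solution: q = C2 + exp(4*t)/2 + C1*exp(6*t).
Apply the initial conditions: q(0) = 1/2 + C1 + C2 = 5 and q'(0) = 2 + 6*C1 = -3. Solving gives C1 = -5/6, C2 = 16/3.

q = 16/3 + exp(4*t)/2 - 5*exp(6*t)/6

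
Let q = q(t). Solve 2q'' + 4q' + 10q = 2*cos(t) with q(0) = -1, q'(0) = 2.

Divide through by 2: q'' + 2q' + 5q = cos(t).
Characteristic equation r² + 2r + 5 = 0 has discriminant (2)² - 4·(5) = -16 < 0, so r = -1 ± 2i.
Hence q_h = C1*cos(2*t)*exp(-t) + C2*exp(-t)*sin(2*t).
Try q_p = A*cos(t) + B*sin(t). Substituting and equating the coefficients of cos(t) and sin(t) gives A = 1/5, B = 1/10, so q_p = cos(t)/5 + sin(t)/10.
General solution: q = cos(t)/5 + sin(t)/10 + C1*cos(2*t)*exp(-t) + C2*exp(-t)*sin(2*t).
Apply the initial conditions: q(0) = 1/5 + C1 = -1 and q'(0) = 1/10 - C1 + 2*C2 = 2. Solving gives C1 = -6/5, C2 = 7/20.

q = cos(t)/5 + sin(t)/10 - 6*cos(2*t)*exp(-t)/5 + 7*exp(-t)*sin(2*t)/20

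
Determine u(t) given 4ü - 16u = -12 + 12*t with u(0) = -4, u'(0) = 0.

u = 3/4 - 41*exp(-2*t)/16 - 35*exp(2*t)/16 - 3*t/4

Divide through by 4: u'' - 4u = -3 + 3*t.
Characteristic equation r² - 4 = 0 factors as (r - 2)(r + 2) = 0, so r = 2, -2.
Hence u_h = C1*exp(2*t) + C2*exp(-2*t).
For the particular solution try u_p = A0 + A1*t. Substituting and matching coefficients of each power of t gives A0 = 3/4, A1 = -3/4, so u_p = 3/4 - 3*t/4.
General solution: u = 3/4 - 3*t/4 + C1*exp(2*t) + C2*exp(-2*t).
Apply the initial conditions: u(0) = 3/4 + C1 + C2 = -4 and u'(0) = -3/4 - 2*C2 + 2*C1 = 0. Solving gives C1 = -35/16, C2 = -41/16.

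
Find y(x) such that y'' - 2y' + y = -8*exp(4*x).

Characteristic equation r² - 2r + 1 = 0 has discriminant (-2)² - 4·(1) = 0, so r = 1 is a repeated root.
Hence y_h = (C1 + C2*x)*exp(x).
Try y_p = A*exp(4*x). Substituting into the equation and dividing by exp(4*x) gives A = -8/9, so y_p = -8*exp(4*x)/9.

y = -8*exp(4*x)/9 + C1*exp(x) + C2*x*exp(x)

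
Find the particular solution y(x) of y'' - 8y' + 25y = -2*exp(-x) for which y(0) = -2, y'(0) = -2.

y = -exp(-x)/17 - 33*cos(3*x)*exp(4*x)/17 + 97*exp(4*x)*sin(3*x)/51

Characteristic equation r² - 8r + 25 = 0 has discriminant (-8)² - 4·(25) = -36 < 0, so r = 4 ± 3i.
Hence y_h = C1*cos(3*x)*exp(4*x) + C2*exp(4*x)*sin(3*x).
Try y_p = A*exp(-x). Substituting into the equation and dividing by exp(-x) gives A = -1/17, so y_p = -exp(-x)/17.
General solution: y = -exp(-x)/17 + C1*cos(3*x)*exp(4*x) + C2*exp(4*x)*sin(3*x).
Apply the initial conditions: y(0) = -1/17 + C1 = -2 and y'(0) = 1/17 + 3*C2 + 4*C1 = -2. Solving gives C1 = -33/17, C2 = 97/51.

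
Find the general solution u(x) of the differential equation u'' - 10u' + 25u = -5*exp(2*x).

Characteristic equation r² - 10r + 25 = 0 has discriminant (-10)² - 4·(25) = 0, so r = 5 is a repeated root.
Hence u_h = (C1 + C2*x)*exp(5*x).
Try u_p = A*exp(2*x). Substituting into the equation and dividing by exp(2*x) gives A = -5/9, so u_p = -5*exp(2*x)/9.

u = -5*exp(2*x)/9 + C1*exp(5*x) + C2*x*exp(5*x)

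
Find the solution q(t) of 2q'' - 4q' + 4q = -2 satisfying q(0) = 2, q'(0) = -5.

q = -1/2 - 15*exp(t)*sin(t)/2 + 5*cos(t)*exp(t)/2

Divide through by 2: q'' - 2q' + 2q = -1.
Characteristic equation r² - 2r + 2 = 0 has discriminant (-2)² - 4·(2) = -4 < 0, so r = 1 ± i.
Hence q_h = C1*cos(t)*exp(t) + C2*exp(t)*sin(t).
For the particular solution try q_p = A0. Substituting and matching coefficients of each power of t gives A0 = -1/2, so q_p = -1/2.
General solution: q = -1/2 + C1*cos(t)*exp(t) + C2*exp(t)*sin(t).
Apply the initial conditions: q(0) = -1/2 + C1 = 2 and q'(0) = C1 + C2 = -5. Solving gives C1 = 5/2, C2 = -15/2.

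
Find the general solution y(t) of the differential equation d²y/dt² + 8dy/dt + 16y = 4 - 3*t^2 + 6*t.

Characteristic equation r² + 8r + 16 = 0 has discriminant (8)² - 4·(16) = 0, so r = -4 is a repeated root.
Hence y_h = (C1 + C2*t)*exp(-4*t).
For the particular solution try y_p = A0 + A1*t + A2*t^2. Substituting and matching coefficients of each power of t gives A0 = -1/128, A1 = 9/16, A2 = -3/16, so y_p = -1/128 - 3*t^2/16 + 9*t/16.

y = -1/128 - 3*t**2/16 + 9*t/16 + C1*exp(-4*t) + C2*t*exp(-4*t)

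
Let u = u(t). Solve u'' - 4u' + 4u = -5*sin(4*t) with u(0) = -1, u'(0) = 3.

u = -4*exp(2*t)/5 - cos(4*t)/5 + 3*sin(4*t)/20 + 4*t*exp(2*t)

Characteristic equation r² - 4r + 4 = 0 has discriminant (-4)² - 4·(4) = 0, so r = 2 is a repeated root.
Hence u_h = (C1 + C2*t)*exp(2*t).
Try u_p = A*cos(4*t) + B*sin(4*t). Substituting and equating the coefficients of cos(4t) and sin(4t) gives A = -1/5, B = 3/20, so u_p = -cos(4*t)/5 + 3*sin(4*t)/20.
General solution: u = -cos(4*t)/5 + 3*sin(4*t)/20 + C1*exp(2*t) + C2*t*exp(2*t).
Apply the initial conditions: u(0) = -1/5 + C1 = -1 and u'(0) = 3/5 + C2 + 2*C1 = 3. Solving gives C1 = -4/5, C2 = 4.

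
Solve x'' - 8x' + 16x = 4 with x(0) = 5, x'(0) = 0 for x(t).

Characteristic equation r² - 8r + 16 = 0 has discriminant (-8)² - 4·(16) = 0, so r = 4 is a repeated root.
Hence x_h = (C1 + C2*t)*exp(4*t).
For the particular solution try x_p = A0. Substituting and matching coefficients of each power of t gives A0 = 1/4, so x_p = 1/4.
General solution: x = 1/4 + C1*exp(4*t) + C2*t*exp(4*t).
Apply the initial conditions: x(0) = 1/4 + C1 = 5 and x'(0) = C2 + 4*C1 = 0. Solving gives C1 = 19/4, C2 = -19.

x = 1/4 + 19*exp(4*t)/4 - 19*t*exp(4*t)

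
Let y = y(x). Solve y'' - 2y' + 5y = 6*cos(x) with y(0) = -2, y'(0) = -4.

Characteristic equation r² - 2r + 5 = 0 has discriminant (-2)² - 4·(5) = -16 < 0, so r = 1 ± 2i.
Hence y_h = C1*cos(2*x)*exp(x) + C2*exp(x)*sin(2*x).
Try y_p = A*cos(x) + B*sin(x). Substituting and equating the coefficients of cos(x) and sin(x) gives A = 6/5, B = -3/5, so y_p = -3*sin(x)/5 + 6*cos(x)/5.
General solution: y = -3*sin(x)/5 + 6*cos(x)/5 + C1*cos(2*x)*exp(x) + C2*exp(x)*sin(2*x).
Apply the initial conditions: y(0) = 6/5 + C1 = -2 and y'(0) = -3/5 + C1 + 2*C2 = -4. Solving gives C1 = -16/5, C2 = -1/10.

y = -3*sin(x)/5 + 6*cos(x)/5 - 16*cos(2*x)*exp(x)/5 - exp(x)*sin(2*x)/10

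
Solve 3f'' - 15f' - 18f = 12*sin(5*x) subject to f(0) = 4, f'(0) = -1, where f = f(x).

Divide through by 3: f'' - 5f' - 6f = 4*sin(5*x).
Characteristic equation r² - 5r - 6 = 0 factors as (r + 1)(r - 6) = 0, so r = -1, 6.
Hence f_h = C1*exp(-x) + C2*exp(6*x).
Try f_p = A*cos(5*x) + B*sin(5*x). Substituting and equating the coefficients of cos(5x) and sin(5x) gives A = 50/793, B = -62/793, so f_p = -62*sin(5*x)/793 + 50*cos(5*x)/793.
General solution: f = -62*sin(5*x)/793 + 50*cos(5*x)/793 + C1*exp(-x) + C2*exp(6*x).
Apply the initial conditions: f(0) = 50/793 + C1 + C2 = 4 and f'(0) = -310/793 - C1 + 6*C2 = -1. Solving gives C1 = 45/13, C2 = 29/61.

f = -62*sin(5*x)/793 + 29*exp(6*x)/61 + 45*exp(-x)/13 + 50*cos(5*x)/793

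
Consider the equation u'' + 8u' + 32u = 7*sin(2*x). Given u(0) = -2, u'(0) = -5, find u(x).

Characteristic equation r² + 8r + 32 = 0 has discriminant (8)² - 4·(32) = -64 < 0, so r = -4 ± 4i.
Hence u_h = C1*cos(4*x)*exp(-4*x) + C2*exp(-4*x)*sin(4*x).
Try u_p = A*cos(2*x) + B*sin(2*x). Substituting and equating the coefficients of cos(2x) and sin(2x) gives A = -7/65, B = 49/260, so u_p = -7*cos(2*x)/65 + 49*sin(2*x)/260.
General solution: u = -7*cos(2*x)/65 + 49*sin(2*x)/260 + C1*cos(4*x)*exp(-4*x) + C2*exp(-4*x)*sin(4*x).
Apply the initial conditions: u(0) = -7/65 + C1 = -2 and u'(0) = 49/130 - 4*C1 + 4*C2 = -5. Solving gives C1 = -123/65, C2 = -1683/520.

u = -7*cos(2*x)/65 + 49*sin(2*x)/260 - 1683*exp(-4*x)*sin(4*x)/520 - 123*cos(4*x)*exp(-4*x)/65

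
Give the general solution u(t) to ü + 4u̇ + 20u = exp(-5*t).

u = exp(-5*t)/25 + C1*cos(4*t)*exp(-2*t) + C2*exp(-2*t)*sin(4*t)

Characteristic equation r² + 4r + 20 = 0 has discriminant (4)² - 4·(20) = -64 < 0, so r = -2 ± 4i.
Hence u_h = C1*cos(4*t)*exp(-2*t) + C2*exp(-2*t)*sin(4*t).
Try u_p = A*exp(-5*t). Substituting into the equation and dividing by exp(-5*t) gives A = 1/25, so u_p = exp(-5*t)/25.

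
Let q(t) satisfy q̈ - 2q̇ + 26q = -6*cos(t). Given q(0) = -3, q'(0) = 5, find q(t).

q = -150*cos(t)/629 + 12*sin(t)/629 - 1737*cos(5*t)*exp(t)/629 + 974*exp(t)*sin(5*t)/629

Characteristic equation r² - 2r + 26 = 0 has discriminant (-2)² - 4·(26) = -100 < 0, so r = 1 ± 5i.
Hence q_h = C1*cos(5*t)*exp(t) + C2*exp(t)*sin(5*t).
Try q_p = A*cos(t) + B*sin(t). Substituting and equating the coefficients of cos(t) and sin(t) gives A = -150/629, B = 12/629, so q_p = -150*cos(t)/629 + 12*sin(t)/629.
General solution: q = -150*cos(t)/629 + 12*sin(t)/629 + C1*cos(5*t)*exp(t) + C2*exp(t)*sin(5*t).
Apply the initial conditions: q(0) = -150/629 + C1 = -3 and q'(0) = 12/629 + C1 + 5*C2 = 5. Solving gives C1 = -1737/629, C2 = 974/629.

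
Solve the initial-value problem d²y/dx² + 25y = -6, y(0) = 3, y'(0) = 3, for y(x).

y = -6/25 + 3*sin(5*x)/5 + 81*cos(5*x)/25

Characteristic equation r² + 25 = 0 has discriminant (0)² - 4·(25) = -100 < 0, so r = ± 5i.
Hence y_h = C1*cos(5*x) + C2*sin(5*x).
For the particular solution try y_p = A0. Substituting and matching coefficients of each power of x gives A0 = -6/25, so y_p = -6/25.
General solution: y = -6/25 + C1*cos(5*x) + C2*sin(5*x).
Apply the initial conditions: y(0) = -6/25 + C1 = 3 and y'(0) = 5*C2 = 3. Solving gives C1 = 81/25, C2 = 3/5.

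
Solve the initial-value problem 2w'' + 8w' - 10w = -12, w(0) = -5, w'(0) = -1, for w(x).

Divide through by 2: w'' + 4w' - 5w = -6.
Characteristic equation r² + 4r - 5 = 0 factors as (r - 1)(r + 5) = 0, so r = 1, -5.
Hence w_h = C1*exp(x) + C2*exp(-5*x).
For the particular solution try w_p = A0. Substituting and matching coefficients of each power of x gives A0 = 6/5, so w_p = 6/5.
General solution: w = 6/5 + C1*exp(x) + C2*exp(-5*x).
Apply the initial conditions: w(0) = 6/5 + C1 + C2 = -5 and w'(0) = C1 - 5*C2 = -1. Solving gives C1 = -16/3, C2 = -13/15.

w = 6/5 - 16*exp(x)/3 - 13*exp(-5*x)/15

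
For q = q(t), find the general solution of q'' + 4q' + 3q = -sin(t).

Characteristic equation r² + 4r + 3 = 0 factors as (r + 1)(r + 3) = 0, so r = -1, -3.
Hence q_h = C1*exp(-t) + C2*exp(-3*t).
Try q_p = A*cos(t) + B*sin(t). Substituting and equating the coefficients of cos(t) and sin(t) gives A = 1/5, B = -1/10, so q_p = -sin(t)/10 + cos(t)/5.

q = -sin(t)/10 + cos(t)/5 + C1*exp(-t) + C2*exp(-3*t)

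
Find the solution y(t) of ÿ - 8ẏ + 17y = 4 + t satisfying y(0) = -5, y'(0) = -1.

Characteristic equation r² - 8r + 17 = 0 has discriminant (-8)² - 4·(17) = -4 < 0, so r = 4 ± i.
Hence y_h = C1*cos(t)*exp(4*t) + C2*exp(4*t)*sin(t).
For the particular solution try y_p = A0 + A1*t. Substituting and matching coefficients of each power of t gives A0 = 76/289, A1 = 1/17, so y_p = 76/289 + t/17.
General solution: y = 76/289 + t/17 + C1*cos(t)*exp(4*t) + C2*exp(4*t)*sin(t).
Apply the initial conditions: y(0) = 76/289 + C1 = -5 and y'(0) = 1/17 + C2 + 4*C1 = -1. Solving gives C1 = -1521/289, C2 = 5778/289.

y = 76/289 + t/17 - 1521*cos(t)*exp(4*t)/289 + 5778*exp(4*t)*sin(t)/289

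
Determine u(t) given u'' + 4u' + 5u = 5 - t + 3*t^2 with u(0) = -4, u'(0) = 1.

u = 211/125 - 29*t/25 + 3*t**2/5 - 1152*exp(-2*t)*sin(t)/125 - 711*cos(t)*exp(-2*t)/125

Characteristic equation r² + 4r + 5 = 0 has discriminant (4)² - 4·(5) = -4 < 0, so r = -2 ± i.
Hence u_h = C1*cos(t)*exp(-2*t) + C2*exp(-2*t)*sin(t).
For the particular solution try u_p = A0 + A1*t + A2*t^2. Substituting and matching coefficients of each power of t gives A0 = 211/125, A1 = -29/25, A2 = 3/5, so u_p = 211/125 - 29*t/25 + 3*t^2/5.
General solution: u = 211/125 - 29*t/25 + 3*t^2/5 + C1*cos(t)*exp(-2*t) + C2*exp(-2*t)*sin(t).
Apply the initial conditions: u(0) = 211/125 + C1 = -4 and u'(0) = -29/25 + C2 - 2*C1 = 1. Solving gives C1 = -711/125, C2 = -1152/125.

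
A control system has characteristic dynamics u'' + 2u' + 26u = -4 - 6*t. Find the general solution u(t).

Characteristic equation r² + 2r + 26 = 0 has discriminant (2)² - 4·(26) = -100 < 0, so r = -1 ± 5i.
Hence u_h = C1*cos(5*t)*exp(-t) + C2*exp(-t)*sin(5*t).
For the particular solution try u_p = A0 + A1*t. Substituting and matching coefficients of each power of t gives A0 = -23/169, A1 = -3/13, so u_p = -23/169 - 3*t/13.

u = -23/169 - 3*t/13 + C1*cos(5*t)*exp(-t) + C2*exp(-t)*sin(5*t)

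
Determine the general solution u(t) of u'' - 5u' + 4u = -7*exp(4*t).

u = C1*exp(4*t) + C2*exp(t) - 7*t*exp(4*t)/3

Characteristic equation r² - 5r + 4 = 0 factors as (r - 4)(r - 1) = 0, so r = 4, 1.
Hence u_h = C1*exp(4*t) + C2*exp(t).
Since exp(4*t) solves the homogeneous equation (r = 4 is a root of multiplicity 1), multiply the trial by t. Try u_p = A*t*exp(4*t). Substituting into the equation and dividing by exp(4*t) gives A = -7/3, so u_p = -7*t*exp(4*t)/3.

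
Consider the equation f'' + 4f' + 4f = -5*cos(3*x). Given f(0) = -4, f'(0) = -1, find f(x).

f = -701*exp(-2*x)/169 - 60*sin(3*x)/169 + 25*cos(3*x)/169 - 107*x*exp(-2*x)/13

Characteristic equation r² + 4r + 4 = 0 has discriminant (4)² - 4·(4) = 0, so r = -2 is a repeated root.
Hence f_h = (C1 + C2*x)*exp(-2*x).
Try f_p = A*cos(3*x) + B*sin(3*x). Substituting and equating the coefficients of cos(3x) and sin(3x) gives A = 25/169, B = -60/169, so f_p = -60*sin(3*x)/169 + 25*cos(3*x)/169.
General solution: f = -60*sin(3*x)/169 + 25*cos(3*x)/169 + C1*exp(-2*x) + C2*x*exp(-2*x).
Apply the initial conditions: f(0) = 25/169 + C1 = -4 and f'(0) = -180/169 + C2 - 2*C1 = -1. Solving gives C1 = -701/169, C2 = -107/13.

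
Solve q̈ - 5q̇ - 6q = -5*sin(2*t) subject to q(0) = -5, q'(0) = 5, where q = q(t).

Characteristic equation r² - 5r - 6 = 0 factors as (r + 1)(r - 6) = 0, so r = -1, 6.
Hence q_h = C1*exp(-t) + C2*exp(6*t).
Try q_p = A*cos(2*t) + B*sin(2*t). Substituting and equating the coefficients of cos(2t) and sin(2t) gives A = -1/4, B = 1/4, so q_p = -cos(2*t)/4 + sin(2*t)/4.
General solution: q = -cos(2*t)/4 + sin(2*t)/4 + C1*exp(-t) + C2*exp(6*t).
Apply the initial conditions: q(0) = -1/4 + C1 + C2 = -5 and q'(0) = 1/2 - C1 + 6*C2 = 5. Solving gives C1 = -33/7, C2 = -1/28.

q = -33*exp(-t)/7 - cos(2*t)/4 - exp(6*t)/28 + sin(2*t)/4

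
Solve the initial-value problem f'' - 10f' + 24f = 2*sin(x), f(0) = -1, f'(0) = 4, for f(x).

Characteristic equation r² - 10r + 24 = 0 factors as (r - 6)(r - 4) = 0, so r = 6, 4.
Hence f_h = C1*exp(6*x) + C2*exp(4*x).
Try f_p = A*cos(x) + B*sin(x). Substituting and equating the coefficients of cos(x) and sin(x) gives A = 20/629, B = 46/629, so f_p = 20*cos(x)/629 + 46*sin(x)/629.
General solution: f = 20*cos(x)/629 + 46*sin(x)/629 + C1*exp(6*x) + C2*exp(4*x).
Apply the initial conditions: f(0) = 20/629 + C1 + C2 = -1 and f'(0) = 46/629 + 4*C2 + 6*C1 = 4. Solving gives C1 = 149/37, C2 = -86/17.

f = -86*exp(4*x)/17 + 20*cos(x)/629 + 46*sin(x)/629 + 149*exp(6*x)/37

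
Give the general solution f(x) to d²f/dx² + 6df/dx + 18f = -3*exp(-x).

f = -3*exp(-x)/13 + C1*cos(3*x)*exp(-3*x) + C2*exp(-3*x)*sin(3*x)

Characteristic equation r² + 6r + 18 = 0 has discriminant (6)² - 4·(18) = -36 < 0, so r = -3 ± 3i.
Hence f_h = C1*cos(3*x)*exp(-3*x) + C2*exp(-3*x)*sin(3*x).
Try f_p = A*exp(-x). Substituting into the equation and dividing by exp(-x) gives A = -3/13, so f_p = -3*exp(-x)/13.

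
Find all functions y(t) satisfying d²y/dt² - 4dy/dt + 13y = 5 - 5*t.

y = 45/169 - 5*t/13 + C1*cos(3*t)*exp(2*t) + C2*exp(2*t)*sin(3*t)

Characteristic equation r² - 4r + 13 = 0 has discriminant (-4)² - 4·(13) = -36 < 0, so r = 2 ± 3i.
Hence y_h = C1*cos(3*t)*exp(2*t) + C2*exp(2*t)*sin(3*t).
For the particular solution try y_p = A0 + A1*t. Substituting and matching coefficients of each power of t gives A0 = 45/169, A1 = -5/13, so y_p = 45/169 - 5*t/13.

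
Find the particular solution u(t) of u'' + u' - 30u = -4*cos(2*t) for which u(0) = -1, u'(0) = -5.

Characteristic equation r² + r - 30 = 0 factors as (r + 6)(r - 5) = 0, so r = -6, 5.
Hence u_h = C1*exp(-6*t) + C2*exp(5*t).
Try u_p = A*cos(2*t) + B*sin(2*t). Substituting and equating the coefficients of cos(2t) and sin(2t) gives A = 17/145, B = -1/145, so u_p = -sin(2*t)/145 + 17*cos(2*t)/145.
General solution: u = -sin(2*t)/145 + 17*cos(2*t)/145 + C1*exp(-6*t) + C2*exp(5*t).
Apply the initial conditions: u(0) = 17/145 + C1 + C2 = -1 and u'(0) = -2/145 - 6*C1 + 5*C2 = -5. Solving gives C1 = -3/55, C2 = -339/319.

u = -339*exp(5*t)/319 - 3*exp(-6*t)/55 - sin(2*t)/145 + 17*cos(2*t)/145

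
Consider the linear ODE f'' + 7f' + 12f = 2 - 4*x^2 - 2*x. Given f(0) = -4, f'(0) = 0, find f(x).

Characteristic equation r² + 7r + 12 = 0 factors as (r + 4)(r + 3) = 0, so r = -4, -3.
Hence f_h = C1*exp(-4*x) + C2*exp(-3*x).
For the particular solution try f_p = A0 + A1*x + A2*x^2. Substituting and matching coefficients of each power of x gives A0 = 5/54, A1 = 2/9, A2 = -1/3, so f_p = 5/54 - x^2/3 + 2*x/9.
General solution: f = 5/54 - x^2/3 + 2*x/9 + C1*exp(-4*x) + C2*exp(-3*x).
Apply the initial conditions: f(0) = 5/54 + C1 + C2 = -4 and f'(0) = 2/9 - 4*C1 - 3*C2 = 0. Solving gives C1 = 25/2, C2 = -448/27.

f = 5/54 - 448*exp(-3*x)/27 - x**2/3 + 2*x/9 + 25*exp(-4*x)/2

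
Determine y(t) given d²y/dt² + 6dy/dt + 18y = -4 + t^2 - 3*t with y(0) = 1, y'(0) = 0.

y = -13/81 - 11*t/54 + t**2/18 + 94*cos(3*t)*exp(-3*t)/81 + 199*exp(-3*t)*sin(3*t)/162

Characteristic equation r² + 6r + 18 = 0 has discriminant (6)² - 4·(18) = -36 < 0, so r = -3 ± 3i.
Hence y_h = C1*cos(3*t)*exp(-3*t) + C2*exp(-3*t)*sin(3*t).
For the particular solution try y_p = A0 + A1*t + A2*t^2. Substituting and matching coefficients of each power of t gives A0 = -13/81, A1 = -11/54, A2 = 1/18, so y_p = -13/81 - 11*t/54 + t^2/18.
General solution: y = -13/81 - 11*t/54 + t^2/18 + C1*cos(3*t)*exp(-3*t) + C2*exp(-3*t)*sin(3*t).
Apply the initial conditions: y(0) = -13/81 + C1 = 1 and y'(0) = -11/54 - 3*C1 + 3*C2 = 0. Solving gives C1 = 94/81, C2 = 199/162.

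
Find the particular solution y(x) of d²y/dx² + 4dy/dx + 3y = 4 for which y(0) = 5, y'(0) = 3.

y = 4/3 + 7*exp(-x) - 10*exp(-3*x)/3

Characteristic equation r² + 4r + 3 = 0 factors as (r + 3)(r + 1) = 0, so r = -3, -1.
Hence y_h = C1*exp(-3*x) + C2*exp(-x).
For the particular solution try y_p = A0. Substituting and matching coefficients of each power of x gives A0 = 4/3, so y_p = 4/3.
General solution: y = 4/3 + C1*exp(-3*x) + C2*exp(-x).
Apply the initial conditions: y(0) = 4/3 + C1 + C2 = 5 and y'(0) = -C2 - 3*C1 = 3. Solving gives C1 = -10/3, C2 = 7.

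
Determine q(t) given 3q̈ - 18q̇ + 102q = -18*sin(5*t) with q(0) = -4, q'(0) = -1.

Divide through by 3: q'' - 6q' + 34q = -6*sin(5*t).
Characteristic equation r² - 6r + 34 = 0 has discriminant (-6)² - 4·(34) = -100 < 0, so r = 3 ± 5i.
Hence q_h = C1*cos(5*t)*exp(3*t) + C2*exp(3*t)*sin(5*t).
Try q_p = A*cos(5*t) + B*sin(5*t). Substituting and equating the coefficients of cos(5t) and sin(5t) gives A = -20/109, B = -6/109, so q_p = -20*cos(5*t)/109 - 6*sin(5*t)/109.
General solution: q = -20*cos(5*t)/109 - 6*sin(5*t)/109 + C1*cos(5*t)*exp(3*t) + C2*exp(3*t)*sin(5*t).
Apply the initial conditions: q(0) = -20/109 + C1 = -4 and q'(0) = -30/109 + 3*C1 + 5*C2 = -1. Solving gives C1 = -416/109, C2 = 1169/545.

q = -20*cos(5*t)/109 - 6*sin(5*t)/109 - 416*cos(5*t)*exp(3*t)/109 + 1169*exp(3*t)*sin(5*t)/545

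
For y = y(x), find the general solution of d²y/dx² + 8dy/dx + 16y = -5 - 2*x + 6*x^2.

Characteristic equation r² + 8r + 16 = 0 has discriminant (8)² - 4·(16) = 0, so r = -4 is a repeated root.
Hence y_h = (C1 + C2*x)*exp(-4*x).
For the particular solution try y_p = A0 + A1*x + A2*x^2. Substituting and matching coefficients of each power of x gives A0 = -7/64, A1 = -1/2, A2 = 3/8, so y_p = -7/64 - x/2 + 3*x^2/8.

y = -7/64 - x/2 + 3*x**2/8 + C1*exp(-4*x) + C2*x*exp(-4*x)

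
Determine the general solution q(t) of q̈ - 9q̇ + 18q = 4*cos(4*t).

Characteristic equation r² - 9r + 18 = 0 factors as (r - 3)(r - 6) = 0, so r = 3, 6.
Hence q_h = C1*exp(3*t) + C2*exp(6*t).
Try q_p = A*cos(4*t) + B*sin(4*t). Substituting and equating the coefficients of cos(4t) and sin(4t) gives A = 2/325, B = -36/325, so q_p = -36*sin(4*t)/325 + 2*cos(4*t)/325.

q = -36*sin(4*t)/325 + 2*cos(4*t)/325 + C1*exp(3*t) + C2*exp(6*t)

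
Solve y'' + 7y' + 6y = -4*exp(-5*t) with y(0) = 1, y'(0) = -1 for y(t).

Characteristic equation r² + 7r + 6 = 0 factors as (r + 1)(r + 6) = 0, so r = -1, -6.
Hence y_h = C1*exp(-t) + C2*exp(-6*t).
Try y_p = A*exp(-5*t). Substituting into the equation and dividing by exp(-5*t) gives A = 1, so y_p = exp(-5*t).
General solution: y = C1*exp(-t) + C2*exp(-6*t) + exp(-5*t).
Apply the initial conditions: y(0) = 1 + C1 + C2 = 1 and y'(0) = -5 - C1 - 6*C2 = -1. Solving gives C1 = 4/5, C2 = -4/5.

y = -4*exp(-6*t)/5 + 4*exp(-t)/5 + exp(-5*t)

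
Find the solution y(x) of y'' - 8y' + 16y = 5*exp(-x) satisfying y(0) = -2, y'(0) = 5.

y = -11*exp(4*x)/5 + exp(-x)/5 + 14*x*exp(4*x)

Characteristic equation r² - 8r + 16 = 0 has discriminant (-8)² - 4·(16) = 0, so r = 4 is a repeated root.
Hence y_h = (C1 + C2*x)*exp(4*x).
Try y_p = A*exp(-x). Substituting into the equation and dividing by exp(-x) gives A = 1/5, so y_p = exp(-x)/5.
General solution: y = exp(-x)/5 + C1*exp(4*x) + C2*x*exp(4*x).
Apply the initial conditions: y(0) = 1/5 + C1 = -2 and y'(0) = -1/5 + C2 + 4*C1 = 5. Solving gives C1 = -11/5, C2 = 14.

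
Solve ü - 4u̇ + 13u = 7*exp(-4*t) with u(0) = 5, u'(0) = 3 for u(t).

Characteristic equation r² - 4r + 13 = 0 has discriminant (-4)² - 4·(13) = -36 < 0, so r = 2 ± 3i.
Hence u_h = C1*cos(3*t)*exp(2*t) + C2*exp(2*t)*sin(3*t).
Try u_p = A*exp(-4*t). Substituting into the equation and dividing by exp(-4*t) gives A = 7/45, so u_p = 7*exp(-4*t)/45.
General solution: u = 7*exp(-4*t)/45 + C1*cos(3*t)*exp(2*t) + C2*exp(2*t)*sin(3*t).
Apply the initial conditions: u(0) = 7/45 + C1 = 5 and u'(0) = -28/45 + 2*C1 + 3*C2 = 3. Solving gives C1 = 218/45, C2 = -91/45.

u = 7*exp(-4*t)/45 - 91*exp(2*t)*sin(3*t)/45 + 218*cos(3*t)*exp(2*t)/45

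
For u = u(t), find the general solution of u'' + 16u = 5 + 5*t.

Characteristic equation r² + 16 = 0 has discriminant (0)² - 4·(16) = -64 < 0, so r = ± 4i.
Hence u_h = C1*cos(4*t) + C2*sin(4*t).
For the particular solution try u_p = A0 + A1*t. Substituting and matching coefficients of each power of t gives A0 = 5/16, A1 = 5/16, so u_p = 5/16 + 5*t/16.

u = 5/16 + 5*t/16 + C1*cos(4*t) + C2*sin(4*t)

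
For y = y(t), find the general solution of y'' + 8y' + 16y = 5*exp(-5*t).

y = 5*exp(-5*t) + C1*exp(-4*t) + C2*t*exp(-4*t)

Characteristic equation r² + 8r + 16 = 0 has discriminant (8)² - 4·(16) = 0, so r = -4 is a repeated root.
Hence y_h = (C1 + C2*t)*exp(-4*t).
Try y_p = A*exp(-5*t). Substituting into the equation and dividing by exp(-5*t) gives A = 5, so y_p = 5*exp(-5*t).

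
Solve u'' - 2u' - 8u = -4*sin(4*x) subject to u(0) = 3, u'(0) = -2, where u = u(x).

u = -cos(4*x)/20 + 3*sin(4*x)/20 + 7*exp(4*x)/12 + 37*exp(-2*x)/15

Characteristic equation r² - 2r - 8 = 0 factors as (r - 4)(r + 2) = 0, so r = 4, -2.
Hence u_h = C1*exp(4*x) + C2*exp(-2*x).
Try u_p = A*cos(4*x) + B*sin(4*x). Substituting and equating the coefficients of cos(4x) and sin(4x) gives A = -1/20, B = 3/20, so u_p = -cos(4*x)/20 + 3*sin(4*x)/20.
General solution: u = -cos(4*x)/20 + 3*sin(4*x)/20 + C1*exp(4*x) + C2*exp(-2*x).
Apply the initial conditions: u(0) = -1/20 + C1 + C2 = 3 and u'(0) = 3/5 - 2*C2 + 4*C1 = -2. Solving gives C1 = 7/12, C2 = 37/15.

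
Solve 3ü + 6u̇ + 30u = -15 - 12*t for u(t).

u = -21/50 - 2*t/5 + C1*cos(3*t)*exp(-t) + C2*exp(-t)*sin(3*t)

Divide through by 3: u'' + 2u' + 10u = -5 - 4*t.
Characteristic equation r² + 2r + 10 = 0 has discriminant (2)² - 4·(10) = -36 < 0, so r = -1 ± 3i.
Hence u_h = C1*cos(3*t)*exp(-t) + C2*exp(-t)*sin(3*t).
For the particular solution try u_p = A0 + A1*t. Substituting and matching coefficients of each power of t gives A0 = -21/50, A1 = -2/5, so u_p = -21/50 - 2*t/5.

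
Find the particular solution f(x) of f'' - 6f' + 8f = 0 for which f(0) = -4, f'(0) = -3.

f = -13*exp(2*x)/2 + 5*exp(4*x)/2

Characteristic equation r² - 6r + 8 = 0 factors as (r - 2)(r - 4) = 0, so r = 2, 4.
Hence f_h = C1*exp(2*x) + C2*exp(4*x).
Apply the initial conditions: f(0) = C1 + C2 = -4 and f'(0) = 2*C1 + 4*C2 = -3. Solving gives C1 = -13/2, C2 = 5/2.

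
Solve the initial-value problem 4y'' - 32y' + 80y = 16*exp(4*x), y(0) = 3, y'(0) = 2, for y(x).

y = -5*exp(4*x)*sin(2*x) + 2*cos(2*x)*exp(4*x) + exp(4*x)

Divide through by 4: y'' - 8y' + 20y = 4*exp(4*x).
Characteristic equation r² - 8r + 20 = 0 has discriminant (-8)² - 4·(20) = -16 < 0, so r = 4 ± 2i.
Hence y_h = C1*cos(2*x)*exp(4*x) + C2*exp(4*x)*sin(2*x).
Try y_p = A*exp(4*x). Substituting into the equation and dividing by exp(4*x) gives A = 1, so y_p = exp(4*x).
General solution: y = C1*cos(2*x)*exp(4*x) + C2*exp(4*x)*sin(2*x) + exp(4*x).
Apply the initial conditions: y(0) = 1 + C1 = 3 and y'(0) = 4 + 2*C2 + 4*C1 = 2. Solving gives C1 = 2, C2 = -5.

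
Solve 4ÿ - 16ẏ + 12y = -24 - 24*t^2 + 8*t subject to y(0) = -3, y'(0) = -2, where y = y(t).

Divide through by 4: y'' - 4y' + 3y = -6 - 6*t^2 + 2*t.
Characteristic equation r² - 4r + 3 = 0 factors as (r - 3)(r - 1) = 0, so r = 3, 1.
Hence y_h = C1*exp(3*t) + C2*exp(t).
For the particular solution try y_p = A0 + A1*t + A2*t^2. Substituting and matching coefficients of each power of t gives A0 = -62/9, A1 = -14/3, A2 = -2, so y_p = -62/9 - 2*t^2 - 14*t/3.
General solution: y = -62/9 - 2*t^2 - 14*t/3 + C1*exp(3*t) + C2*exp(t).
Apply the initial conditions: y(0) = -62/9 + C1 + C2 = -3 and y'(0) = -14/3 + C2 + 3*C1 = -2. Solving gives C1 = -11/18, C2 = 9/2.

y = -62/9 - 2*t**2 - 14*t/3 - 11*exp(3*t)/18 + 9*exp(t)/2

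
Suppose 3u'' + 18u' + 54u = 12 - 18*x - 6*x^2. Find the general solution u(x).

Divide through by 3: u'' + 6u' + 18u = 4 - 6*x - 2*x^2.
Characteristic equation r² + 6r + 18 = 0 has discriminant (6)² - 4·(18) = -36 < 0, so r = -3 ± 3i.
Hence u_h = C1*cos(3*x)*exp(-3*x) + C2*exp(-3*x)*sin(3*x).
For the particular solution try u_p = A0 + A1*x + A2*x^2. Substituting and matching coefficients of each power of x gives A0 = 26/81, A1 = -7/27, A2 = -1/9, so u_p = 26/81 - 7*x/27 - x^2/9.

u = 26/81 - 7*x/27 - x**2/9 + C1*cos(3*x)*exp(-3*x) + C2*exp(-3*x)*sin(3*x)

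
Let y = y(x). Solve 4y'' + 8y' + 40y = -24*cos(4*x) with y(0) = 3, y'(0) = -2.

Divide through by 4: y'' + 2y' + 10y = -6*cos(4*x).
Characteristic equation r² + 2r + 10 = 0 has discriminant (2)² - 4·(10) = -36 < 0, so r = -1 ± 3i.
Hence y_h = C1*cos(3*x)*exp(-x) + C2*exp(-x)*sin(3*x).
Try y_p = A*cos(4*x) + B*sin(4*x). Substituting and equating the coefficients of cos(4x) and sin(4x) gives A = 9/25, B = -12/25, so y_p = -12*sin(4*x)/25 + 9*cos(4*x)/25.
General solution: y = -12*sin(4*x)/25 + 9*cos(4*x)/25 + C1*cos(3*x)*exp(-x) + C2*exp(-x)*sin(3*x).
Apply the initial conditions: y(0) = 9/25 + C1 = 3 and y'(0) = -48/25 - C1 + 3*C2 = -2. Solving gives C1 = 66/25, C2 = 64/75.

y = -12*sin(4*x)/25 + 9*cos(4*x)/25 + 64*exp(-x)*sin(3*x)/75 + 66*cos(3*x)*exp(-x)/25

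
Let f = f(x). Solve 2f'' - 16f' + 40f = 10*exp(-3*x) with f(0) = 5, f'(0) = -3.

f = 5*exp(-3*x)/53 - 592*exp(4*x)*sin(2*x)/53 + 260*cos(2*x)*exp(4*x)/53

Divide through by 2: f'' - 8f' + 20f = 5*exp(-3*x).
Characteristic equation r² - 8r + 20 = 0 has discriminant (-8)² - 4·(20) = -16 < 0, so r = 4 ± 2i.
Hence f_h = C1*cos(2*x)*exp(4*x) + C2*exp(4*x)*sin(2*x).
Try f_p = A*exp(-3*x). Substituting into the equation and dividing by exp(-3*x) gives A = 5/53, so f_p = 5*exp(-3*x)/53.
General solution: f = 5*exp(-3*x)/53 + C1*cos(2*x)*exp(4*x) + C2*exp(4*x)*sin(2*x).
Apply the initial conditions: f(0) = 5/53 + C1 = 5 and f'(0) = -15/53 + 2*C2 + 4*C1 = -3. Solving gives C1 = 260/53, C2 = -592/53.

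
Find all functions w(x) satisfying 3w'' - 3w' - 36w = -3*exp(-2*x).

Divide through by 3: w'' - w' - 12w = -exp(-2*x).
Characteristic equation r² - r - 12 = 0 factors as (r - 4)(r + 3) = 0, so r = 4, -3.
Hence w_h = C1*exp(4*x) + C2*exp(-3*x).
Try w_p = A*exp(-2*x). Substituting into the equation and dividing by exp(-2*x) gives A = 1/6, so w_p = exp(-2*x)/6.

w = exp(-2*x)/6 + C1*exp(4*x) + C2*exp(-3*x)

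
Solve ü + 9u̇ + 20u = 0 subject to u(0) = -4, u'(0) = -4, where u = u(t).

u = -24*exp(-4*t) + 20*exp(-5*t)

Characteristic equation r² + 9r + 20 = 0 factors as (r + 4)(r + 5) = 0, so r = -4, -5.
Hence u_h = C1*exp(-4*t) + C2*exp(-5*t).
Apply the initial conditions: u(0) = C1 + C2 = -4 and u'(0) = -5*C2 - 4*C1 = -4. Solving gives C1 = -24, C2 = 20.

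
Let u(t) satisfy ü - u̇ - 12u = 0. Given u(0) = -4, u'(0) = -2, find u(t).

u = -2*exp(-3*t) - 2*exp(4*t)

Characteristic equation r² - r - 12 = 0 factors as (r + 3)(r - 4) = 0, so r = -3, 4.
Hence u_h = C1*exp(-3*t) + C2*exp(4*t).
Apply the initial conditions: u(0) = C1 + C2 = -4 and u'(0) = -3*C1 + 4*C2 = -2. Solving gives C1 = -2, C2 = -2.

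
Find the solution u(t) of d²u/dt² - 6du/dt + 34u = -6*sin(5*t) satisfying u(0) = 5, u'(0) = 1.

Characteristic equation r² - 6r + 34 = 0 has discriminant (-6)² - 4·(34) = -100 < 0, so r = 3 ± 5i.
Hence u_h = C1*cos(5*t)*exp(3*t) + C2*exp(3*t)*sin(5*t).
Try u_p = A*cos(5*t) + B*sin(5*t). Substituting and equating the coefficients of cos(5t) and sin(5t) gives A = -20/109, B = -6/109, so u_p = -20*cos(5*t)/109 - 6*sin(5*t)/109.
General solution: u = -20*cos(5*t)/109 - 6*sin(5*t)/109 + C1*cos(5*t)*exp(3*t) + C2*exp(3*t)*sin(5*t).
Apply the initial conditions: u(0) = -20/109 + C1 = 5 and u'(0) = -30/109 + 3*C1 + 5*C2 = 1. Solving gives C1 = 565/109, C2 = -1556/545.

u = -20*cos(5*t)/109 - 6*sin(5*t)/109 - 1556*exp(3*t)*sin(5*t)/545 + 565*cos(5*t)*exp(3*t)/109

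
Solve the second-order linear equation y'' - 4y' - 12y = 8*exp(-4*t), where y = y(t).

y = 2*exp(-4*t)/5 + C1*exp(-2*t) + C2*exp(6*t)

Characteristic equation r² - 4r - 12 = 0 factors as (r + 2)(r - 6) = 0, so r = -2, 6.
Hence y_h = C1*exp(-2*t) + C2*exp(6*t).
Try y_p = A*exp(-4*t). Substituting into the equation and dividing by exp(-4*t) gives A = 2/5, so y_p = 2*exp(-4*t)/5.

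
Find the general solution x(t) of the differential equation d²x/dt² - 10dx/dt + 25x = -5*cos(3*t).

Characteristic equation r² - 10r + 25 = 0 has discriminant (-10)² - 4·(25) = 0, so r = 5 is a repeated root.
Hence x_h = (C1 + C2*t)*exp(5*t).
Try x_p = A*cos(3*t) + B*sin(3*t). Substituting and equating the coefficients of cos(3t) and sin(3t) gives A = -20/289, B = 75/578, so x_p = -20*cos(3*t)/289 + 75*sin(3*t)/578.

x = -20*cos(3*t)/289 + 75*sin(3*t)/578 + C1*exp(5*t) + C2*t*exp(5*t)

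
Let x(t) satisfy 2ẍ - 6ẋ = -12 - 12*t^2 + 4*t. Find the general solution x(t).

x = C2 + t**2/3 + 2*t**3/3 + 20*t/9 + C1*exp(3*t)

Divide through by 2: x'' - 3x' = -6 - 6*t^2 + 2*t.
Characteristic equation r² - 3r = 0 factors as (r - 3)r = 0, so r = 3, 0.
Hence x_h = C1*exp(3*t) + C2.
Since 0 is a characteristic root (multiplicity 1), multiply the polynomial trial by t: try x_p = t*(A0 + A1*t + A2*t^2). Substituting and matching coefficients of each power of t gives A0 = 20/9, A1 = 1/3, A2 = 2/3, so x_p = t^2/3 + 2*t^3/3 + 20*t/9.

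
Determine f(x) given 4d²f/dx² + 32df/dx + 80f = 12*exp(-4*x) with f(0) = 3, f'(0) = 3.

Divide through by 4: f'' + 8f' + 20f = 3*exp(-4*x).
Characteristic equation r² + 8r + 20 = 0 has discriminant (8)² - 4·(20) = -16 < 0, so r = -4 ± 2i.
Hence f_h = C1*cos(2*x)*exp(-4*x) + C2*exp(-4*x)*sin(2*x).
Try f_p = A*exp(-4*x). Substituting into the equation and dividing by exp(-4*x) gives A = 3/4, so f_p = 3*exp(-4*x)/4.
General solution: f = 3*exp(-4*x)/4 + C1*cos(2*x)*exp(-4*x) + C2*exp(-4*x)*sin(2*x).
Apply the initial conditions: f(0) = 3/4 + C1 = 3 and f'(0) = -3 - 4*C1 + 2*C2 = 3. Solving gives C1 = 9/4, C2 = 15/2.

f = 3*exp(-4*x)/4 + 9*cos(2*x)*exp(-4*x)/4 + 15*exp(-4*x)*sin(2*x)/2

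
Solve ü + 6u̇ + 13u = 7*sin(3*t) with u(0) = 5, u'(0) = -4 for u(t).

u = -63*cos(3*t)/170 + 7*sin(3*t)/85 + 913*cos(2*t)*exp(-3*t)/170 + 2017*exp(-3*t)*sin(2*t)/340

Characteristic equation r² + 6r + 13 = 0 has discriminant (6)² - 4·(13) = -16 < 0, so r = -3 ± 2i.
Hence u_h = C1*cos(2*t)*exp(-3*t) + C2*exp(-3*t)*sin(2*t).
Try u_p = A*cos(3*t) + B*sin(3*t). Substituting and equating the coefficients of cos(3t) and sin(3t) gives A = -63/170, B = 7/85, so u_p = -63*cos(3*t)/170 + 7*sin(3*t)/85.
General solution: u = -63*cos(3*t)/170 + 7*sin(3*t)/85 + C1*cos(2*t)*exp(-3*t) + C2*exp(-3*t)*sin(2*t).
Apply the initial conditions: u(0) = -63/170 + C1 = 5 and u'(0) = 21/85 - 3*C1 + 2*C2 = -4. Solving gives C1 = 913/170, C2 = 2017/340.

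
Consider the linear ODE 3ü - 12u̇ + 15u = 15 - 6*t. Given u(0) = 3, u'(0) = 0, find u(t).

u = 17/25 - 2*t/5 - 106*exp(2*t)*sin(t)/25 + 58*cos(t)*exp(2*t)/25

Divide through by 3: u'' - 4u' + 5u = 5 - 2*t.
Characteristic equation r² - 4r + 5 = 0 has discriminant (-4)² - 4·(5) = -4 < 0, so r = 2 ± i.
Hence u_h = C1*cos(t)*exp(2*t) + C2*exp(2*t)*sin(t).
For the particular solution try u_p = A0 + A1*t. Substituting and matching coefficients of each power of t gives A0 = 17/25, A1 = -2/5, so u_p = 17/25 - 2*t/5.
General solution: u = 17/25 - 2*t/5 + C1*cos(t)*exp(2*t) + C2*exp(2*t)*sin(t).
Apply the initial conditions: u(0) = 17/25 + C1 = 3 and u'(0) = -2/5 + C2 + 2*C1 = 0. Solving gives C1 = 58/25, C2 = -106/25.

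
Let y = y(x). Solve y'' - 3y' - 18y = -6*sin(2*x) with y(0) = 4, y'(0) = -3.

Characteristic equation r² - 3r - 18 = 0 factors as (r - 6)(r + 3) = 0, so r = 6, -3.
Hence y_h = C1*exp(6*x) + C2*exp(-3*x).
Try y_p = A*cos(2*x) + B*sin(2*x). Substituting and equating the coefficients of cos(2x) and sin(2x) gives A = -9/130, B = 33/130, so y_p = -9*cos(2*x)/130 + 33*sin(2*x)/130.
General solution: y = -9*cos(2*x)/130 + 33*sin(2*x)/130 + C1*exp(6*x) + C2*exp(-3*x).
Apply the initial conditions: y(0) = -9/130 + C1 + C2 = 4 and y'(0) = 33/65 - 3*C2 + 6*C1 = -3. Solving gives C1 = 29/30, C2 = 121/39.

y = -9*cos(2*x)/130 + 29*exp(6*x)/30 + 33*sin(2*x)/130 + 121*exp(-3*x)/39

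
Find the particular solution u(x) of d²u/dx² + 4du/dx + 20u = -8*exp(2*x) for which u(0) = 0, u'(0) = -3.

Characteristic equation r² + 4r + 20 = 0 has discriminant (4)² - 4·(20) = -64 < 0, so r = -2 ± 4i.
Hence u_h = C1*cos(4*x)*exp(-2*x) + C2*exp(-2*x)*sin(4*x).
Try u_p = A*exp(2*x). Substituting into the equation and dividing by exp(2*x) gives A = -1/4, so u_p = -exp(2*x)/4.
General solution: u = -exp(2*x)/4 + C1*cos(4*x)*exp(-2*x) + C2*exp(-2*x)*sin(4*x).
Apply the initial conditions: u(0) = -1/4 + C1 = 0 and u'(0) = -1/2 - 2*C1 + 4*C2 = -3. Solving gives C1 = 1/4, C2 = -1/2.

u = -exp(2*x)/4 - exp(-2*x)*sin(4*x)/2 + cos(4*x)*exp(-2*x)/4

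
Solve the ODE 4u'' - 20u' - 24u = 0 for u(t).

u = C1*exp(6*t) + C2*exp(-t)

Divide through by 4: u'' - 5u' - 6u = 0.
Characteristic equation r² - 5r - 6 = 0 factors as (r - 6)(r + 1) = 0, so r = 6, -1.
Hence u_h = C1*exp(6*t) + C2*exp(-t).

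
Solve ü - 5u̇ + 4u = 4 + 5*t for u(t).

Characteristic equation r² - 5r + 4 = 0 factors as (r - 1)(r - 4) = 0, so r = 1, 4.
Hence u_h = C1*exp(t) + C2*exp(4*t).
For the particular solution try u_p = A0 + A1*t. Substituting and matching coefficients of each power of t gives A0 = 41/16, A1 = 5/4, so u_p = 41/16 + 5*t/4.

u = 41/16 + 5*t/4 + C1*exp(t) + C2*exp(4*t)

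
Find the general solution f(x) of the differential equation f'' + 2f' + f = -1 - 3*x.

Characteristic equation r² + 2r + 1 = 0 has discriminant (2)² - 4·(1) = 0, so r = -1 is a repeated root.
Hence f_h = (C1 + C2*x)*exp(-x).
For the particular solution try f_p = A0 + A1*x. Substituting and matching coefficients of each power of x gives A0 = 5, A1 = -3, so f_p = 5 - 3*x.

f = 5 - 3*x + C1*exp(-x) + C2*x*exp(-x)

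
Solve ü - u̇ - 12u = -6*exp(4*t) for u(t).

u = C1*exp(4*t) + C2*exp(-3*t) - 6*t*exp(4*t)/7

Characteristic equation r² - r - 12 = 0 factors as (r - 4)(r + 3) = 0, so r = 4, -3.
Hence u_h = C1*exp(4*t) + C2*exp(-3*t).
Since exp(4*t) solves the homogeneous equation (r = 4 is a root of multiplicity 1), multiply the trial by t. Try u_p = A*t*exp(4*t). Substituting into the equation and dividing by exp(4*t) gives A = -6/7, so u_p = -6*t*exp(4*t)/7.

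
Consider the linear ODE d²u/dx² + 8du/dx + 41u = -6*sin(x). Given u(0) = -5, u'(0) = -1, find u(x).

u = -15*sin(x)/104 + 3*cos(x)/104 - 2181*exp(-4*x)*sin(5*x)/520 - 523*cos(5*x)*exp(-4*x)/104

Characteristic equation r² + 8r + 41 = 0 has discriminant (8)² - 4·(41) = -100 < 0, so r = -4 ± 5i.
Hence u_h = C1*cos(5*x)*exp(-4*x) + C2*exp(-4*x)*sin(5*x).
Try u_p = A*cos(x) + B*sin(x). Substituting and equating the coefficients of cos(x) and sin(x) gives A = 3/104, B = -15/104, so u_p = -15*sin(x)/104 + 3*cos(x)/104.
General solution: u = -15*sin(x)/104 + 3*cos(x)/104 + C1*cos(5*x)*exp(-4*x) + C2*exp(-4*x)*sin(5*x).
Apply the initial conditions: u(0) = 3/104 + C1 = -5 and u'(0) = -15/104 - 4*C1 + 5*C2 = -1. Solving gives C1 = -523/104, C2 = -2181/520.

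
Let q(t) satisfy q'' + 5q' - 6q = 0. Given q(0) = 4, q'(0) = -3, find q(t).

Characteristic equation r² + 5r - 6 = 0 factors as (r + 6)(r - 1) = 0, so r = -6, 1.
Hence q_h = C1*exp(-6*t) + C2*exp(t).
Apply the initial conditions: q(0) = C1 + C2 = 4 and q'(0) = C2 - 6*C1 = -3. Solving gives C1 = 1, C2 = 3.

q = 3*exp(t) + exp(-6*t)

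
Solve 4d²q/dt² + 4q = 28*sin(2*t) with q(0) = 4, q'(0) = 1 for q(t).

Divide through by 4: q'' + q = 7*sin(2*t).
Characteristic equation r² + 1 = 0 has discriminant (0)² - 4·(1) = -4 < 0, so r = ± i.
Hence q_h = C1*cos(t) + C2*sin(t).
Try q_p = A*cos(2*t) + B*sin(2*t). Substituting and equating the coefficients of cos(2t) and sin(2t) gives A = 0, B = -7/3, so q_p = -7*sin(2*t)/3.
General solution: q = -7*sin(2*t)/3 + C1*cos(t) + C2*sin(t).
Apply the initial conditions: q(0) = C1 = 4 and q'(0) = -14/3 + C2 = 1. Solving gives C1 = 4, C2 = 17/3.

q = 4*cos(t) - 7*sin(2*t)/3 + 17*sin(t)/3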